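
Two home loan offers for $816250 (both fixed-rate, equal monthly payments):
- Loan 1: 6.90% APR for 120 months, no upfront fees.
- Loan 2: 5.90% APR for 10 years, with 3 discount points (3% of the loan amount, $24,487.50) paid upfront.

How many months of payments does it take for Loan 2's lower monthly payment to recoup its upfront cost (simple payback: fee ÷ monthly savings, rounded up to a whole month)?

60 months

Loan 1: at 6.90% the monthly rate is 0.0057500, so the payment is 816,250 × 0.0057500 / (1 − 1.0057500^−120) = $9,435.34.
Loan 2: monthly rate = 5.9%/12 = 0.0049167; payment = 816,250 × 0.0049167 / (1 − (1+0.0049167)^−120) = $9,021.11.
Monthly savings = $9,435.34 − $9,021.11 = $414.23.
Break-even = $24,487.50 / $414.23 = 59.12 → 60 months.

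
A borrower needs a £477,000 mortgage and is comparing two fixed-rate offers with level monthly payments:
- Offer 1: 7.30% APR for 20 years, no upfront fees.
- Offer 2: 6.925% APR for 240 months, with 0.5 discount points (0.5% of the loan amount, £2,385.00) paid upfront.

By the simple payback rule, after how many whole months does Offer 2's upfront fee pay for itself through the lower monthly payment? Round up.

Offer 1: monthly rate = 7.3%/12 = 0.0060833; payment = 477,000 × 0.0060833 / (1 − (1+0.0060833)^−240) = £3,784.56.
Offer 2: at 6.925% the monthly rate is 0.0057708, so the payment is 477,000 × 0.0057708 / (1 − 1.0057708^−240) = £3,676.73.
Monthly savings = £3,784.56 − £3,676.73 = £107.83.
Break-even = £2,385.00 / £107.83 = 22.12 → 23 months.

23 months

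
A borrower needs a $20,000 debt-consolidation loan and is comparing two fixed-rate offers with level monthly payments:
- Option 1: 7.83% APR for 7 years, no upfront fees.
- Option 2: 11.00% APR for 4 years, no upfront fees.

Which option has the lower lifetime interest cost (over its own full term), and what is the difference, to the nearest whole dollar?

Option 1: monthly rate = 7.83%/12 = 0.0065250; payment = 20,000 × 0.0065250 / (1 − (1+0.0065250)^−84) = $310.03.
Total interest on Option 1 = 84 × $310.03 − $20,000 = $6,042.52.
Option 2: monthly rate = 11%/12 = 0.0091667; payment = 20,000 × 0.0091667 / (1 − (1+0.0091667)^−48) = $516.91.
Total interest on Option 2 = 48 × $516.91 − $20,000 = $4,811.68.
Option 2 is lower by $1,230.84.

Option 2 by $1,231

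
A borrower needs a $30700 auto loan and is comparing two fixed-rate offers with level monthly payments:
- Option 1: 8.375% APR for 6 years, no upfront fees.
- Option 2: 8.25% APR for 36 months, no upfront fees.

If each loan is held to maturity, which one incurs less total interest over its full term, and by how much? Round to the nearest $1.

Option 2 by $4,401

Option 1: at 8.375% the monthly rate is 0.0069792, so the payment is 30,700 × 0.0069792 / (1 − 1.0069792^−72) = $543.91.
Total interest on Option 1 = 72 × $543.91 − $30,700 = $8,461.52.
Option 2: monthly rate = 8.25%/12 = 0.0068750; payment = 30,700 × 0.0068750 / (1 − (1+0.0068750)^−36) = $965.57.
Total interest on Option 2 = 36 × $965.57 − $30,700 = $4,060.52.
Option 2 is lower by $4,401.00.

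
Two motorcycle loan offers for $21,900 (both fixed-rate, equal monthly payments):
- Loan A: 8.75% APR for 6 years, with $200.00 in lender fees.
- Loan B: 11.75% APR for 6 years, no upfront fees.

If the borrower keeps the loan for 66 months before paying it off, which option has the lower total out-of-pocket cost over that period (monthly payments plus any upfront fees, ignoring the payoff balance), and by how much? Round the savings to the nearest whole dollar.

Loan A: monthly rate = 8.75%/12 = 0.0072917; payment = 21,900 × 0.0072917 / (1 − (1+0.0072917)^−72) = $392.05.
Loan B: at 11.75% the monthly rate is 0.0097917, so the payment is 21,900 × 0.0097917 / (1 − 1.0097917^−72) = $425.31.
Over 66 months: Loan A costs 66 × $392.05 + $200.00 = $26,075.30; Loan B costs 66 × $425.31 = $28,070.46.
Loan A is cheaper by $28,070.46 − $26,075.30 = $1,995.16.

Loan A by $1,995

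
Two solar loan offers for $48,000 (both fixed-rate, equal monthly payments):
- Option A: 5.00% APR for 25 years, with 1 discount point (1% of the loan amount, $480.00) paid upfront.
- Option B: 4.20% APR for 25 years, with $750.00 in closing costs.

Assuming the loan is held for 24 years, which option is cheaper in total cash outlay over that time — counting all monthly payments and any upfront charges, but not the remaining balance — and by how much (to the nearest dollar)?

Option B by $6,040

Option A: monthly rate = 5%/12 = 0.0041667; payment = 48,000 × 0.0041667 / (1 − (1+0.0041667)^−300) = $280.60.
Option B: at 4.20% the monthly rate is 0.0035000, so the payment is 48,000 × 0.0035000 / (1 − 1.0035000^−300) = $258.69.
Over 288 months: Option A costs 288 × $280.60 + $480.00 = $81,292.80; Option B costs 288 × $258.69 + $750.00 = $75,252.72.
Option B is cheaper by $81,292.80 − $75,252.72 = $6,040.08.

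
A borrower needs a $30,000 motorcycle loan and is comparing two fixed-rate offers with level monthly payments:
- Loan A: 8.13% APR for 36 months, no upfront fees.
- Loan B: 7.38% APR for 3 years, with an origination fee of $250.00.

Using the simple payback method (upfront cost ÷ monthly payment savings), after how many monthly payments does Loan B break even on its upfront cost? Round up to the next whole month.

25 months

Loan A: monthly rate = 8.13%/12 = 0.0067750; payment = 30,000 × 0.0067750 / (1 − (1+0.0067750)^−36) = $941.89.
Loan B: monthly rate = 7.38%/12 = 0.0061500; payment = 30,000 × 0.0061500 / (1 − (1+0.0061500)^−36) = $931.53.
Monthly savings = $941.89 − $931.53 = $10.36.
Break-even = $250.00 / $10.36 = 24.13 → 25 months.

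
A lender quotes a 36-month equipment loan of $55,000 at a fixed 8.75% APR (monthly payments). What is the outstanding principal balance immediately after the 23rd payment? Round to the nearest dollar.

With monthly rate i = 8.75%/12 = 0.0072917, the balance after k of n payments is P · [(1+i)^n − (1+i)^k] / [(1+i)^n − 1].
(1+0.0072917)^36 = 1.29893876 and (1+0.0072917)^23 = 1.18187227, so the balance is 55,000 × (1.29893876 − 1.18187227) / (1.29893876 − 1) = $21,538.38.

$21,538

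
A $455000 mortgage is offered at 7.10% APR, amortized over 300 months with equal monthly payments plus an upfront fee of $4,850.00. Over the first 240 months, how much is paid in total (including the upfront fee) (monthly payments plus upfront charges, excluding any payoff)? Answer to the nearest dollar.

$783,633

At 7.10% the monthly rate is 0.0059167, so the payment is 455,000 × 0.0059167 / (1 − 1.0059167^−300) = $3,244.93.
Total outlay = 240 × $3,244.93 + $4,850.00 = $783,633.20.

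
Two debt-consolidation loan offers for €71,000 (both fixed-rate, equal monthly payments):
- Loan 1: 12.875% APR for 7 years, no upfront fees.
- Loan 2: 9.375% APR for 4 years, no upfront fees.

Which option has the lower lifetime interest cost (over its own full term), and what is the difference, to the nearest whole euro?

Loan 2 by €22,676

Loan 1: monthly rate = 12.875%/12 = 0.0107292; payment = 71,000 × 0.0107292 / (1 − (1+0.0107292)^−84) = €1,286.81.
Total interest on Loan 1 = 84 × €1,286.81 − €71,000 = €37,092.04.
Loan 2: at 9.375% the monthly rate is 0.0078125, so the payment is 71,000 × 0.0078125 / (1 − 1.0078125^−48) = €1,779.51.
Total interest on Loan 2 = 48 × €1,779.51 − €71,000 = €14,416.48.
Loan 2 is lower by €22,675.56.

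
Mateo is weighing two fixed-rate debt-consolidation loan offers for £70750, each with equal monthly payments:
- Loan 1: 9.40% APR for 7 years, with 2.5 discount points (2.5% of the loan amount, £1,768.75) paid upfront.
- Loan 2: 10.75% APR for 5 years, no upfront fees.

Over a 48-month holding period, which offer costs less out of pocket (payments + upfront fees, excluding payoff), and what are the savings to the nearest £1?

Loan 1: at 9.40% the monthly rate is 0.0078333, so the payment is 70,750 × 0.0078333 / (1 − 1.0078333^−84) = £1,152.72.
Loan 2: monthly rate = 10.75%/12 = 0.0089583; payment = 70,750 × 0.0089583 / (1 − (1+0.0089583)^−60) = £1,529.47.
Over 48 months: Loan 1 costs 48 × £1,152.72 + £1,768.75 = £57,099.31; Loan 2 costs 48 × £1,529.47 = £73,414.56.
Loan 1 is cheaper by £73,414.56 − £57,099.31 = £16,315.25.

Loan 1 by £16,315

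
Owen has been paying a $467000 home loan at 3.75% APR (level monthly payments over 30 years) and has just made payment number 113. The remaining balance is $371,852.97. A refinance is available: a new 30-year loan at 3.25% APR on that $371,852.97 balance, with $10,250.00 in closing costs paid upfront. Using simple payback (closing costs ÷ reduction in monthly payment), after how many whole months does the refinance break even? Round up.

19 months

Current payment = 467,000 × 3.75%/12 / (1 − (1+0.0031250)^−360) = $2,162.75.
Refinanced payment = 371,852.97 × 0.0027083 / (1 − (1+0.0027083)^−360) = $1,618.33.
Monthly savings = $2,162.75 − $1,618.33 = $544.42.
Break-even = $10,250.00 / $544.42 = 18.83 → 19 months.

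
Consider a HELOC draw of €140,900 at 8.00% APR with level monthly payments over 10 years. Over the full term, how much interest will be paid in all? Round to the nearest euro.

Monthly rate = 8%/12 = 0.0066667; payment = 140,900 × 0.0066667 / (1 − (1+0.0066667)^−120) = €1,709.51.
Total paid = 120 × €1,709.51 = €205,141.20; interest = €205,141.20 − €140,900 = €64,241.20.

€64,241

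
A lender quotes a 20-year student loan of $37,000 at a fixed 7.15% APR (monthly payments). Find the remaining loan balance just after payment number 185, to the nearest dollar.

$13,575

With monthly rate i = 7.15%/12 = 0.0059583, the balance after k of n payments is P · [(1+i)^n − (1+i)^k] / [(1+i)^n − 1].
(1+0.0059583)^240 = 4.16100503 and (1+0.0059583)^185 = 3.00122561, so the balance is 37,000 × (4.16100503 − 3.00122561) / (4.16100503 − 1) = $13,575.38.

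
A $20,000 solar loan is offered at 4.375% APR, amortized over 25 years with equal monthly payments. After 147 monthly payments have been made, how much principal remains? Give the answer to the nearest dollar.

With monthly rate i = 4.375%/12 = 0.0036458, the balance after k of n payments is P · [(1+i)^n − (1+i)^k] / [(1+i)^n − 1].
(1+0.0036458)^300 = 2.97951644 and (1+0.0036458)^147 = 1.70738489, so the balance is 20,000 × (2.97951644 − 1.70738489) / (2.97951644 − 1) = $12,852.95.

$12,853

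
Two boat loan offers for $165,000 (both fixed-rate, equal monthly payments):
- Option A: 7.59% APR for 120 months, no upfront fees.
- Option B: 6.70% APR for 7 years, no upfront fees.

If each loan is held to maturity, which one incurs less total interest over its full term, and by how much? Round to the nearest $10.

Option B by $28,800

Option A: monthly rate = 7.59%/12 = 0.0063250; payment = 165,000 × 0.0063250 / (1 − (1+0.0063250)^−120) = $1,966.34.
Total interest on Option A = 120 × $1,966.34 − $165,000 = $70,960.80.
Option B: at 6.70% the monthly rate is 0.0055833, so the payment is 165,000 × 0.0055833 / (1 − 1.0055833^−84) = $2,466.16.
Total interest on Option B = 84 × $2,466.16 − $165,000 = $42,157.44.
Option B is lower by $28,803.36.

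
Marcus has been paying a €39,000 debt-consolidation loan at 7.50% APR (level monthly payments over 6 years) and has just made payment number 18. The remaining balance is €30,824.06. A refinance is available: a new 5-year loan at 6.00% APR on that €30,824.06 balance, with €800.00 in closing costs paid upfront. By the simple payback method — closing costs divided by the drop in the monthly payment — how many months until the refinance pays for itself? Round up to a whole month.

11 months

Current payment = 39,000 × 7.5%/12 / (1 − (1+0.0062500)^−72) = €674.31.
Refinanced payment = 30,824.06 × 0.0050000 / (1 − (1+0.0050000)^−60) = €595.92.
Monthly savings = €674.31 − €595.92 = €78.39.
Break-even = €800.00 / €78.39 = 10.21 → 11 months.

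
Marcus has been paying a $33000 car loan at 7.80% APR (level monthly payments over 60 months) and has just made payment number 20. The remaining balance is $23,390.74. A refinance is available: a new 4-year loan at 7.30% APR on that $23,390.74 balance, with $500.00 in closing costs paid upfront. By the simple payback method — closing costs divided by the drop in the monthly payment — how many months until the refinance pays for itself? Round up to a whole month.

Current payment = 33,000 × 7.8%/12 / (1 − (1+0.0065000)^−60) = $665.97.
Refinanced payment = 23,390.74 × 0.0060833 / (1 − (1+0.0060833)^−48) = $563.38.
Monthly savings = $665.97 − $563.38 = $102.59.
Break-even = $500.00 / $102.59 = 4.87 → 5 months.

5 months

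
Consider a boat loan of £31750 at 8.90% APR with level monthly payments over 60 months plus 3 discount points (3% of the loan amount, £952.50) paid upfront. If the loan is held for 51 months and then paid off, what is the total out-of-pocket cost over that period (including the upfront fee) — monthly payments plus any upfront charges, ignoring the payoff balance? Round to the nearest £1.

At 8.90% the monthly rate is 0.0074167, so the payment is 31,750 × 0.0074167 / (1 − 1.0074167^−60) = £657.54.
Total outlay = 51 × £657.54 + £952.50 = £34,487.04.

£34,487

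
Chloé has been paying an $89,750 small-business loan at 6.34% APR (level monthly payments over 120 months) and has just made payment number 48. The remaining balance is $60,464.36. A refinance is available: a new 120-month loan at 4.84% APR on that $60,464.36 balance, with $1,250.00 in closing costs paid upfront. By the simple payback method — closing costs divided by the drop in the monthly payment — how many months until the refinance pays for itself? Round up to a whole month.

Current payment = 89,750 × 6.34%/12 / (1 − (1+0.0052833)^−120) = $1,011.80.
Refinanced payment = 60,464.36 × 0.0040333 / (1 − (1+0.0040333)^−120) = $636.60.
Monthly savings = $1,011.80 − $636.60 = $375.20.
Break-even = $1,250.00 / $375.20 = 3.33 → 4 months.

4 months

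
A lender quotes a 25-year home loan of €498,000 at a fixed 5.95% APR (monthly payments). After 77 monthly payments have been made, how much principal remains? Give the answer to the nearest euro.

€430,302

With monthly rate i = 5.95%/12 = 0.0049583, the balance after k of n payments is P · [(1+i)^n − (1+i)^k] / [(1+i)^n − 1].
(1+0.0049583)^300 = 4.40977816 and (1+0.0049583)^77 = 1.46352551, so the balance is 498,000 × (4.40977816 − 1.46352551) / (4.40977816 − 1) = €430,301.84.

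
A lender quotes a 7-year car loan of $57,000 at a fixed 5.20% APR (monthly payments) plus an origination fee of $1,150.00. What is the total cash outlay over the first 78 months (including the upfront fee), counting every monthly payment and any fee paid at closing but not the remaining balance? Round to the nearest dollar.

Monthly rate = 5.2%/12 = 0.0043333; payment = 57,000 × 0.0043333 / (1 − (1+0.0043333)^−84) = $811.00.
Total outlay = 78 × $811.00 + $1,150.00 = $64,408.00.

$64,408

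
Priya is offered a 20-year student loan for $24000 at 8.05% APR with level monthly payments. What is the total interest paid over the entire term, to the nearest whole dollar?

$24,358

Monthly rate = 8.05%/12 = 0.0067083; payment = 24,000 × 0.0067083 / (1 − (1+0.0067083)^−240) = $201.49.
Total paid = 240 × $201.49 = $48,357.60; interest = $48,357.60 − $24,000 = $24,357.60.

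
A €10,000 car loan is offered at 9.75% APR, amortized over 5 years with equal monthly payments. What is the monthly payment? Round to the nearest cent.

At 9.75% the monthly rate is 0.0081250, so the payment is 10,000 × 0.0081250 / (1 − 1.0081250^−60) = €211.24.

€211.24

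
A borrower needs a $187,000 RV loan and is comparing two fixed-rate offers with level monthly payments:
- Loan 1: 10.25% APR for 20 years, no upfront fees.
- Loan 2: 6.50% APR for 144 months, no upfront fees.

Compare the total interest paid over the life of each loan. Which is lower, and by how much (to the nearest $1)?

Loan 2 by $170,764

Loan 1: at 10.25% the monthly rate is 0.0085417, so the payment is 187,000 × 0.0085417 / (1 − 1.0085417^−240) = $1,835.67.
Total interest on Loan 1 = 240 × $1,835.67 − $187,000 = $253,560.80.
Loan 2: monthly rate = 6.5%/12 = 0.0054167; payment = 187,000 × 0.0054167 / (1 − (1+0.0054167)^−144) = $1,873.59.
Total interest on Loan 2 = 144 × $1,873.59 − $187,000 = $82,796.96.
Loan 2 is lower by $170,763.84.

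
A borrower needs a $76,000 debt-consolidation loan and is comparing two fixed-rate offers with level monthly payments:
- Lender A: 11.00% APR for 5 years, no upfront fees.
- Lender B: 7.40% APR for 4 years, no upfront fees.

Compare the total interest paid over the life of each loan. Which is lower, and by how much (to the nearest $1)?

Lender A: at 11.00% the monthly rate is 0.0091667, so the payment is 76,000 × 0.0091667 / (1 − 1.0091667^−60) = $1,652.42.
Total interest on Lender A = 60 × $1,652.42 − $76,000 = $23,145.20.
Lender B: at 7.40% the monthly rate is 0.0061667, so the payment is 76,000 × 0.0061667 / (1 − 1.0061667^−48) = $1,834.05.
Total interest on Lender B = 48 × $1,834.05 − $76,000 = $12,034.40.
Lender B is lower by $11,110.80.

Lender B by $11,111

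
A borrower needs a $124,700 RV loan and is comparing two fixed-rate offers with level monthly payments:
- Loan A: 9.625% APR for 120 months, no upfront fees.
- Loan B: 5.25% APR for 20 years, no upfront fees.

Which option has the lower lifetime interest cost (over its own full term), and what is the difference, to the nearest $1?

Loan A: monthly rate = 9.625%/12 = 0.0080208; payment = 124,700 × 0.0080208 / (1 − (1+0.0080208)^−120) = $1,622.13.
Total interest on Loan A = 120 × $1,622.13 − $124,700 = $69,955.60.
Loan B: at 5.25% the monthly rate is 0.0043750, so the payment is 124,700 × 0.0043750 / (1 − 1.0043750^−240) = $840.28.
Total interest on Loan B = 240 × $840.28 − $124,700 = $76,967.20.
Loan A is lower by $7,011.60.

Loan A by $7,012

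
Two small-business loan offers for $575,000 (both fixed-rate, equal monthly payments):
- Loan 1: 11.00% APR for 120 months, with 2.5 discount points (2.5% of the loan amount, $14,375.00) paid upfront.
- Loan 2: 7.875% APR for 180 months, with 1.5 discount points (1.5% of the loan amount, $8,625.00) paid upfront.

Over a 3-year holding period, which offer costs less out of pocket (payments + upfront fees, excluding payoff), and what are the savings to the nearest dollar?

Loan 2 by $94,563

Loan 1: monthly rate = 11%/12 = 0.0091667; payment = 575,000 × 0.0091667 / (1 − (1+0.0091667)^−120) = $7,920.63.
Loan 2: at 7.875% the monthly rate is 0.0065625, so the payment is 575,000 × 0.0065625 / (1 − 1.0065625^−180) = $5,453.59.
Over 36 months: Loan 1 costs 36 × $7,920.63 + $14,375.00 = $299,517.68; Loan 2 costs 36 × $5,453.59 + $8,625.00 = $204,954.24.
Loan 2 is cheaper by $299,517.68 − $204,954.24 = $94,563.44.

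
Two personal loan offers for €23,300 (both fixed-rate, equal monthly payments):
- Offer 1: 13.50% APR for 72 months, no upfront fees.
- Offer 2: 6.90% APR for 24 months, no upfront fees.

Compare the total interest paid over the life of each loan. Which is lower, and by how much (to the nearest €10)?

Offer 1: at 13.50% the monthly rate is 0.0112500, so the payment is 23,300 × 0.0112500 / (1 − 1.0112500^−72) = €473.90.
Total interest on Offer 1 = 72 × €473.90 − €23,300 = €10,820.80.
Offer 2: at 6.90% the monthly rate is 0.0057500, so the payment is 23,300 × 0.0057500 / (1 − 1.0057500^−24) = €1,042.15.
Total interest on Offer 2 = 24 × €1,042.15 − €23,300 = €1,711.60.
Offer 2 is lower by €9,109.20.

Offer 2 by €9,110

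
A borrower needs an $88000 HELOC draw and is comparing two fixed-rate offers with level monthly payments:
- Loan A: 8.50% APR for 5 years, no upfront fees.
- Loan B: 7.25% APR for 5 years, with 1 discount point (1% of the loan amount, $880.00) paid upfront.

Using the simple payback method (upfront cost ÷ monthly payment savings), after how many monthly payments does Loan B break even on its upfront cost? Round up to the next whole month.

17 months

Loan A: at 8.50% the monthly rate is 0.0070833, so the payment is 88,000 × 0.0070833 / (1 − 1.0070833^−60) = $1,805.45.
Loan B: monthly rate = 7.25%/12 = 0.0060417; payment = 88,000 × 0.0060417 / (1 − (1+0.0060417)^−60) = $1,752.90.
Monthly savings = $1,805.45 − $1,752.90 = $52.55.
Break-even = $880.00 / $52.55 = 16.75 → 17 months.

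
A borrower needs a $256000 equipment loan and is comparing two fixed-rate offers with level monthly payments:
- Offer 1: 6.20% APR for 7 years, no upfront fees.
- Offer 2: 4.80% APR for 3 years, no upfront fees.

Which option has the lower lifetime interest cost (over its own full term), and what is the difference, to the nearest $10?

Offer 1: monthly rate = 6.2%/12 = 0.0051667; payment = 256,000 × 0.0051667 / (1 − (1+0.0051667)^−84) = $3,764.38.
Total interest on Offer 1 = 84 × $3,764.38 − $256,000 = $60,207.92.
Offer 2: monthly rate = 4.8%/12 = 0.0040000; payment = 256,000 × 0.0040000 / (1 − (1+0.0040000)^−36) = $7,649.58.
Total interest on Offer 2 = 36 × $7,649.58 − $256,000 = $19,384.88.
Offer 2 is lower by $40,823.04.

Offer 2 by $40,820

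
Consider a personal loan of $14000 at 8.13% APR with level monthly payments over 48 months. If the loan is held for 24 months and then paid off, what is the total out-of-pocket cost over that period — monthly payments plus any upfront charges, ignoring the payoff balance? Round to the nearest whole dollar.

Monthly rate = 8.13%/12 = 0.0067750; payment = 14,000 × 0.0067750 / (1 − (1+0.0067750)^−48) = $342.64.
Total outlay = 24 × $342.64 = $8,223.36.

$8,223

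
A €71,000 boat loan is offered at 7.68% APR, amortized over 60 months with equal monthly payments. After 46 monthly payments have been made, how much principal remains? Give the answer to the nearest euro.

€19,075

With monthly rate i = 7.68%/12 = 0.0064000, the balance after k of n payments is P · [(1+i)^n − (1+i)^k] / [(1+i)^n − 1].
(1+0.0064000)^60 = 1.46635014 and (1+0.0064000)^46 = 1.34106211, so the balance is 71,000 × (1.46635014 − 1.34106211) / (1.46635014 − 1) = €19,074.62.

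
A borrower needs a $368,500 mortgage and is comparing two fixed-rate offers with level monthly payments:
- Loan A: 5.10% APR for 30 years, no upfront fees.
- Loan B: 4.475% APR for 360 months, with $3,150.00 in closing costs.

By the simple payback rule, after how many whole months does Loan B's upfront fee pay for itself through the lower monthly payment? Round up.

Loan A: monthly rate = 5.1%/12 = 0.0042500; payment = 368,500 × 0.0042500 / (1 − (1+0.0042500)^−360) = $2,000.77.
Loan B: at 4.475% the monthly rate is 0.0037292, so the payment is 368,500 × 0.0037292 / (1 − 1.0037292^−360) = $1,861.67.
Monthly savings = $2,000.77 − $1,861.67 = $139.10.
Break-even = $3,150.00 / $139.10 = 22.65 → 23 months.

23 months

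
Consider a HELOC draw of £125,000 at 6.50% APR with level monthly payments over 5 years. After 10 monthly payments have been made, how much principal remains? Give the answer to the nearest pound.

£106,876

With monthly rate i = 6.5%/12 = 0.0054167, the balance after k of n payments is P · [(1+i)^n − (1+i)^k] / [(1+i)^n − 1].
(1+0.0054167)^60 = 1.38281732 and (1+0.0054167)^10 = 1.05550623, so the balance is 125,000 × (1.38281732 − 1.05550623) / (1.38281732 − 1) = £106,875.74.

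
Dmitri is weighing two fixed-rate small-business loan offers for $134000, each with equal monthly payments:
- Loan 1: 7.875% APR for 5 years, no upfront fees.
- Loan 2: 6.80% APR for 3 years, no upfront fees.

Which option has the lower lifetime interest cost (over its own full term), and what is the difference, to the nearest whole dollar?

Loan 1: at 7.875% the monthly rate is 0.0065625, so the payment is 134,000 × 0.0065625 / (1 − 1.0065625^−60) = $2,709.03.
Total interest on Loan 1 = 60 × $2,709.03 − $134,000 = $28,541.80.
Loan 2: at 6.80% the monthly rate is 0.0056667, so the payment is 134,000 × 0.0056667 / (1 − 1.0056667^−36) = $4,125.29.
Total interest on Loan 2 = 36 × $4,125.29 − $134,000 = $14,510.44.
Loan 2 is lower by $14,031.36.

Loan 2 by $14,031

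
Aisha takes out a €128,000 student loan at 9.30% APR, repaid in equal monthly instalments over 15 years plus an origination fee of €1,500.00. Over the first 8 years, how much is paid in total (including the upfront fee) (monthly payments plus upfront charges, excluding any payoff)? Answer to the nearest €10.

€128,340

Monthly rate = 9.3%/12 = 0.0077500; payment = 128,000 × 0.0077500 / (1 − (1+0.0077500)^−180) = €1,321.20.
Total outlay = 96 × €1,321.20 + €1,500.00 = €128,335.20.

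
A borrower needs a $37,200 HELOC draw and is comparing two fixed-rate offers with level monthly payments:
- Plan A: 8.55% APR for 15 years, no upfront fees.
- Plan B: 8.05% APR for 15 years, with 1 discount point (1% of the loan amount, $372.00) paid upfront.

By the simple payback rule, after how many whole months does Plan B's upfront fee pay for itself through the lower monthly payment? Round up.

Plan A: at 8.55% the monthly rate is 0.0071250, so the payment is 37,200 × 0.0071250 / (1 − 1.0071250^−180) = $367.41.
Plan B: at 8.05% the monthly rate is 0.0067083, so the payment is 37,200 × 0.0067083 / (1 − 1.0067083^−180) = $356.58.
Monthly savings = $367.41 − $356.58 = $10.83.
Break-even = $372.00 / $10.83 = 34.35 → 35 months.

35 months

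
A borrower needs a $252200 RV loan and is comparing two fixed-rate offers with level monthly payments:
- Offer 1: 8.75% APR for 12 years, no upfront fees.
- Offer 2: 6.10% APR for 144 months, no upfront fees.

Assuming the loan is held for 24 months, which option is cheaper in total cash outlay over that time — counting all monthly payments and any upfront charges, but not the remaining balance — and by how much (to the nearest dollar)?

Offer 1: monthly rate = 8.75%/12 = 0.0072917; payment = 252,200 × 0.0072917 / (1 − (1+0.0072917)^−144) = $2,834.72.
Offer 2: at 6.10% the monthly rate is 0.0050833, so the payment is 252,200 × 0.0050833 / (1 − 1.0050833^−144) = $2,474.17.
Over 24 months: Offer 1 costs 24 × $2,834.72 = $68,033.28; Offer 2 costs 24 × $2,474.17 = $59,380.08.
Offer 2 is cheaper by $68,033.28 − $59,380.08 = $8,653.20.

Offer 2 by $8,653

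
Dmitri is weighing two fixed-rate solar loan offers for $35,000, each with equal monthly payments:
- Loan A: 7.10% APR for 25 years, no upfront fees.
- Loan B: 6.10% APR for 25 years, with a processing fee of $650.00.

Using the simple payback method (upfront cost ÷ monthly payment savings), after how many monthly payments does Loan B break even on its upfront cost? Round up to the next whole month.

Loan A: monthly rate = 7.1%/12 = 0.0059167; payment = 35,000 × 0.0059167 / (1 − (1+0.0059167)^−300) = $249.61.
Loan B: monthly rate = 6.1%/12 = 0.0050833; payment = 35,000 × 0.0050833 / (1 − (1+0.0050833)^−300) = $227.65.
Monthly savings = $249.61 − $227.65 = $21.96.
Break-even = $650.00 / $21.96 = 29.60 → 30 months.

30 months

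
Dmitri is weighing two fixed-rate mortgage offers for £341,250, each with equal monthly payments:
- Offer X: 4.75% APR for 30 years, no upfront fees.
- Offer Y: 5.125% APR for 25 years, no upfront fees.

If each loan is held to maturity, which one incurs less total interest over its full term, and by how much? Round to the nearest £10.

Offer Y by £34,890

Offer X: at 4.75% the monthly rate is 0.0039583, so the payment is 341,250 × 0.0039583 / (1 − 1.0039583^−360) = £1,780.12.
Total interest on Offer X = 360 × £1,780.12 − £341,250 = £299,593.20.
Offer Y: monthly rate = 5.125%/12 = 0.0042708; payment = 341,250 × 0.0042708 / (1 − (1+0.0042708)^−300) = £2,019.84.
Total interest on Offer Y = 300 × £2,019.84 − £341,250 = £264,702.00.
Offer Y is lower by £34,891.20.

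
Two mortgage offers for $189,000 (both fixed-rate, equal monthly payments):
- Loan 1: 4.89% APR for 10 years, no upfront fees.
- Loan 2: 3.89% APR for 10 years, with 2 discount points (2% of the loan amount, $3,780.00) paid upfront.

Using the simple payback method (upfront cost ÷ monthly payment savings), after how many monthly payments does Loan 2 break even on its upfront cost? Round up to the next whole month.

42 months

Loan 1: monthly rate = 4.89%/12 = 0.0040750; payment = 189,000 × 0.0040750 / (1 − (1+0.0040750)^−120) = $1,994.49.
Loan 2: monthly rate = 3.89%/12 = 0.0032417; payment = 189,000 × 0.0032417 / (1 − (1+0.0032417)^−120) = $1,903.67.
Monthly savings = $1,994.49 − $1,903.67 = $90.82.
Break-even = $3,780.00 / $90.82 = 41.62 → 42 months.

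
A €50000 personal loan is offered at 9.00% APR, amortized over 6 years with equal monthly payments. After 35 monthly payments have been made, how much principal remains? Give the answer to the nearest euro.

€29,026

With monthly rate i = 9%/12 = 0.0075000, the balance after k of n payments is P · [(1+i)^n − (1+i)^k] / [(1+i)^n − 1].
(1+0.0075000)^72 = 1.71255271 and (1+0.0075000)^35 = 1.29890359, so the balance is 50,000 × (1.71255271 − 1.29890359) / (1.71255271 − 1) = €29,025.86.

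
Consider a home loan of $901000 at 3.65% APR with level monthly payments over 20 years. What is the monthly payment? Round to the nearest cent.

At 3.65% the monthly rate is 0.0030417, so the payment is 901,000 × 0.0030417 / (1 − 1.0030417^−240) = $5,295.15.

$5,295.15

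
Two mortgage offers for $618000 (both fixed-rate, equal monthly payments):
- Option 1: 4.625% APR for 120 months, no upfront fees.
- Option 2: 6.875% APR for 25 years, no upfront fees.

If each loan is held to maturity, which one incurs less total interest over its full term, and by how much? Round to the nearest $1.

Option 1 by $522,563

Option 1: at 4.625% the monthly rate is 0.0038542, so the payment is 618,000 × 0.0038542 / (1 − 1.0038542^−120) = $6,442.16.
Total interest on Option 1 = 120 × $6,442.16 − $618,000 = $155,059.20.
Option 2: monthly rate = 6.875%/12 = 0.0057292; payment = 618,000 × 0.0057292 / (1 − (1+0.0057292)^−300) = $4,318.74.
Total interest on Option 2 = 300 × $4,318.74 − $618,000 = $677,622.00.
Option 1 is lower by $522,562.80.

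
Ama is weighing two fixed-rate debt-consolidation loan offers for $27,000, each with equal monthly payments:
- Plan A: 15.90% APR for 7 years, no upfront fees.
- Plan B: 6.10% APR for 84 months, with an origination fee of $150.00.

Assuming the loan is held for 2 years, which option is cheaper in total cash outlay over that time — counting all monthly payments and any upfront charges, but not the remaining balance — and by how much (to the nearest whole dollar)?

Plan B by $3,186

Plan A: at 15.90% the monthly rate is 0.0132500, so the payment is 27,000 × 0.0132500 / (1 − 1.0132500^−84) = $534.74.
Plan B: monthly rate = 6.1%/12 = 0.0050833; payment = 27,000 × 0.0050833 / (1 − (1+0.0050833)^−84) = $395.73.
Over 24 months: Plan A costs 24 × $534.74 = $12,833.76; Plan B costs 24 × $395.73 + $150.00 = $9,647.52.
Plan B is cheaper by $12,833.76 − $9,647.52 = $3,186.24.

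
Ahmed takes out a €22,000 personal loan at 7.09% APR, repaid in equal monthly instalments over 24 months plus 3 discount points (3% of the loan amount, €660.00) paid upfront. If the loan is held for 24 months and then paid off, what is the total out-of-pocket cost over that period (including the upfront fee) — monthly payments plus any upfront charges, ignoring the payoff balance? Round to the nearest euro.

Monthly rate = 7.09%/12 = 0.0059083; payment = 22,000 × 0.0059083 / (1 − (1+0.0059083)^−24) = €985.89.
Total outlay = 24 × €985.89 + €660.00 = €24,321.36.

€24,321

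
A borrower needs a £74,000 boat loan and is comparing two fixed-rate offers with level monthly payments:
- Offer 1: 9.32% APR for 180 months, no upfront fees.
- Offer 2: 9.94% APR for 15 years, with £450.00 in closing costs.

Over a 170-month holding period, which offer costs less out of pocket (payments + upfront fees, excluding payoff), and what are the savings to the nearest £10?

Offer 1: monthly rate = 9.32%/12 = 0.0077667; payment = 74,000 × 0.0077667 / (1 − (1+0.0077667)^−180) = £764.71.
Offer 2: at 9.94% the monthly rate is 0.0082833, so the payment is 74,000 × 0.0082833 / (1 − 1.0082833^−180) = £792.49.
Over 170 months: Offer 1 costs 170 × £764.71 = £130,000.70; Offer 2 costs 170 × £792.49 + £450.00 = £135,173.30.
Offer 1 is cheaper by £135,173.30 − £130,000.70 = £5,172.60.

Offer 1 by £5,170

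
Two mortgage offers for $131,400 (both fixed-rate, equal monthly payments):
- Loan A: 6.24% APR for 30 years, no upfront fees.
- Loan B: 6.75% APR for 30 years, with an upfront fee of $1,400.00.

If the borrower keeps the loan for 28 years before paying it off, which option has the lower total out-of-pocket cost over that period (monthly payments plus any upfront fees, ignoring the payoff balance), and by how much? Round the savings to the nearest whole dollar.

Loan A by $16,204

Loan A: monthly rate = 6.24%/12 = 0.0052000; payment = 131,400 × 0.0052000 / (1 − (1+0.0052000)^−360) = $808.20.
Loan B: at 6.75% the monthly rate is 0.0056250, so the payment is 131,400 × 0.0056250 / (1 − 1.0056250^−360) = $852.26.
Over 336 months: Loan A costs 336 × $808.20 = $271,555.20; Loan B costs 336 × $852.26 + $1,400.00 = $287,759.36.
Loan A is cheaper by $287,759.36 − $271,555.20 = $16,204.16.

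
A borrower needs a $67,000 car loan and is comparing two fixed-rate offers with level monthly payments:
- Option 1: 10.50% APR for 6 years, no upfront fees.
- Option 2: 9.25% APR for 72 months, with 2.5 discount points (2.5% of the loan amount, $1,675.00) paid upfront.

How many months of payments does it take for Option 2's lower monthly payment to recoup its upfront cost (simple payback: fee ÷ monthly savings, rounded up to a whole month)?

40 months

Option 1: at 10.50% the monthly rate is 0.0087500, so the payment is 67,000 × 0.0087500 / (1 − 1.0087500^−72) = $1,258.19.
Option 2: monthly rate = 9.25%/12 = 0.0077083; payment = 67,000 × 0.0077083 / (1 − (1+0.0077083)^−72) = $1,216.04.
Monthly savings = $1,258.19 − $1,216.04 = $42.15.
Break-even = $1,675.00 / $42.15 = 39.74 → 40 months.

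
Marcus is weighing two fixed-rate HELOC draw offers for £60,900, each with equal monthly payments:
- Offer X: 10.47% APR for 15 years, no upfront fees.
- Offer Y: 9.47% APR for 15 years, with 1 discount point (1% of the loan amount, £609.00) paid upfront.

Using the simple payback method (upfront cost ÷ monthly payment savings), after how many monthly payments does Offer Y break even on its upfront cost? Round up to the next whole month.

Offer X: at 10.47% the monthly rate is 0.0087250, so the payment is 60,900 × 0.0087250 / (1 − 1.0087250^−180) = £672.06.
Offer Y: at 9.47% the monthly rate is 0.0078917, so the payment is 60,900 × 0.0078917 / (1 − 1.0078917^−180) = £634.83.
Monthly savings = £672.06 − £634.83 = £37.23.
Break-even = £609.00 / £37.23 = 16.36 → 17 months.

17 months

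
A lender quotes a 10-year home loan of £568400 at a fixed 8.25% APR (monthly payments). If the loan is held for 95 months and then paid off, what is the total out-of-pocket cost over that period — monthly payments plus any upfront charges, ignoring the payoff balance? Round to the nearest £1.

Monthly rate = 8.25%/12 = 0.0068750; payment = 568,400 × 0.0068750 / (1 − (1+0.0068750)^−120) = £6,971.58.
Total outlay = 95 × £6,971.58 = £662,300.10.

£662,300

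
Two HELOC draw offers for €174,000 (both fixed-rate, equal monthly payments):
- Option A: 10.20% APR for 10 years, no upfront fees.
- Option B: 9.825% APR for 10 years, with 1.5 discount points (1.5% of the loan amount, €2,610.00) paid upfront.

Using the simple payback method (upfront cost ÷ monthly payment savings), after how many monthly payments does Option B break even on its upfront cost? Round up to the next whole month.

73 months

Option A: at 10.20% the monthly rate is 0.0085000, so the payment is 174,000 × 0.0085000 / (1 − 1.0085000^−120) = €2,318.74.
Option B: monthly rate = 9.825%/12 = 0.0081875; payment = 174,000 × 0.0081875 / (1 − (1+0.0081875)^−120) = €2,282.59.
Monthly savings = €2,318.74 − €2,282.59 = €36.15.
Break-even = €2,610.00 / €36.15 = 72.20 → 73 months.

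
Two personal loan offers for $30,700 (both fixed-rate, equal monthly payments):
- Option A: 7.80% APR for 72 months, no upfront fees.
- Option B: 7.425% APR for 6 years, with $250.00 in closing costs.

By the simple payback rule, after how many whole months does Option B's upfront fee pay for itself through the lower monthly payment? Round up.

Option A: at 7.80% the monthly rate is 0.0065000, so the payment is 30,700 × 0.0065000 / (1 − 1.0065000^−72) = $535.28.
Option B: at 7.425% the monthly rate is 0.0061875, so the payment is 30,700 × 0.0061875 / (1 − 1.0061875^−72) = $529.69.
Monthly savings = $535.28 − $529.69 = $5.59.
Break-even = $250.00 / $5.59 = 44.72 → 45 months.

45 months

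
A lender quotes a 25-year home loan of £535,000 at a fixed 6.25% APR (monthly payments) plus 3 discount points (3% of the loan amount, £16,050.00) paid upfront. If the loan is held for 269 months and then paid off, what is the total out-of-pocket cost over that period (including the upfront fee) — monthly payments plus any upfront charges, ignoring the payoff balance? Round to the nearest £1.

£965,413

Monthly rate = 6.25%/12 = 0.0052083; payment = 535,000 × 0.0052083 / (1 − (1+0.0052083)^−300) = £3,529.23.
Total outlay = 269 × £3,529.23 + £16,050.00 = £965,412.87.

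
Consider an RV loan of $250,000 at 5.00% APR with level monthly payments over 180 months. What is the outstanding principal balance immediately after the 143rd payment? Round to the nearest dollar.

With monthly rate i = 5%/12 = 0.0041667, the balance after k of n payments is P · [(1+i)^n − (1+i)^k] / [(1+i)^n − 1].
(1+0.0041667)^180 = 2.11370393 and (1+0.0041667)^143 = 1.81229763, so the balance is 250,000 × (2.11370393 − 1.81229763) / (2.11370393 − 1) = $67,658.53.

$67,659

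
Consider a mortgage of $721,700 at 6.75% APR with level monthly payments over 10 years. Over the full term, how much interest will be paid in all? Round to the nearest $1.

At 6.75% the monthly rate is 0.0056250, so the payment is 721,700 × 0.0056250 / (1 − 1.0056250^−120) = $8,286.86.
Total paid = 120 × $8,286.86 = $994,423.20; interest = $994,423.20 − $721,700 = $272,723.20.

$272,723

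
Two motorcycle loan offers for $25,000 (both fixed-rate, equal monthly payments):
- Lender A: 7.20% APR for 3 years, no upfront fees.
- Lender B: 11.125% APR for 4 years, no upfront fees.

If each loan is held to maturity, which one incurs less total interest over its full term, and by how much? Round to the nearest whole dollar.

Lender A: at 7.20% the monthly rate is 0.0060000, so the payment is 25,000 × 0.0060000 / (1 − 1.0060000^−36) = $774.22.
Total interest on Lender A = 36 × $774.22 − $25,000 = $2,871.92.
Lender B: monthly rate = 11.125%/12 = 0.0092708; payment = 25,000 × 0.0092708 / (1 − (1+0.0092708)^−48) = $647.66.
Total interest on Lender B = 48 × $647.66 − $25,000 = $6,087.68.
Lender A is lower by $3,215.76.

Lender A by $3,216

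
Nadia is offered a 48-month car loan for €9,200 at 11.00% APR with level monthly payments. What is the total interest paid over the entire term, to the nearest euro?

At 11.00% the monthly rate is 0.0091667, so the payment is 9,200 × 0.0091667 / (1 − 1.0091667^−48) = €237.78.
Total paid = 48 × €237.78 = €11,413.44; interest = €11,413.44 − €9,200 = €2,213.44.

€2,213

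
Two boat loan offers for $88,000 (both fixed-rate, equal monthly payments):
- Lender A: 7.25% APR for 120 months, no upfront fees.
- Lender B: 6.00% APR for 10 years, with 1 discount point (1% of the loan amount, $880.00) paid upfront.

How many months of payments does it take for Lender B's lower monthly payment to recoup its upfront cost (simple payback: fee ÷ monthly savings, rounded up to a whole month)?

16 months

Lender A: at 7.25% the monthly rate is 0.0060417, so the payment is 88,000 × 0.0060417 / (1 − 1.0060417^−120) = $1,033.13.
Lender B: at 6.00% the monthly rate is 0.0050000, so the payment is 88,000 × 0.0050000 / (1 − 1.0050000^−120) = $976.98.
Monthly savings = $1,033.13 − $976.98 = $56.15.
Break-even = $880.00 / $56.15 = 15.67 → 16 months.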